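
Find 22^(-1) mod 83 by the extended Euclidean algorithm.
Extended GCD: 22(34) + 83(-9) = 1. So 22^(-1) ≡ 34 mod 83. Verify: 22 × 34 = 748 ≡ 1 mod 83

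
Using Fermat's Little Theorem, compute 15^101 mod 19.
By Fermat: 15^{18} ≡ 1 (mod 19). 101 = 5×18 + 11. So 15^{101} ≡ 15^{11} ≡ 3 (mod 19)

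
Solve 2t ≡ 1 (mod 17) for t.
Since 17 is prime, by Fermat 2^(-1) ≡ 2^{15} ≡ 9 (mod 17). Verify: 2 × 9 = 18 ≡ 1 (mod 17)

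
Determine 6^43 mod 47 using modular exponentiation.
By repeated squaring mod 47: 6^{1}≡6, 6^{2}≡36, 6^{4}≡27, 6^{8}≡24, 6^{16}≡12, 6^{32}≡3. Then 6^{43} = 6^{32+8+2+1} ≡ 3 × 24 × 36 × 6 ≡ 42 mod 47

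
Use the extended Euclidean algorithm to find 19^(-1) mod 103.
Extended GCD: 19(38) + 103(-7) = 1. So 19^(-1) ≡ 38 (mod 103). Verify: 19 × 38 = 722 ≡ 1 (mod 103)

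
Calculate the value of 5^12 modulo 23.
By repeated squaring (mod 23): 5^{1}≡5, 5^{2}≡2, 5^{4}≡4, 5^{8}≡16. Then 5^{12} = 5^{8+4} ≡ 16 × 4 ≡ 18 (mod 23)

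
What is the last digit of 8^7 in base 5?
Using Fermat: 8^{4} ≡ 1 mod 5. 7 ≡ 3 mod 4. So 8^{7} ≡ 8^{3} ≡ 2 mod 5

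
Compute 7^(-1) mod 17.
Since 17 is prime, by Fermat 7^(-1) ≡ 7^{15} ≡ 5 mod 17. Verify: 7 × 5 = 35 ≡ 1 mod 17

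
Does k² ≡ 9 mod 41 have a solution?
By Euler's criterion: 9^{20} ≡ 1 mod 41. Since this equals 1, 9 is a QR.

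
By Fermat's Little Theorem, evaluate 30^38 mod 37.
By Fermat: 30^{36} ≡ 1 (mod 37). So 30^{38} = 30^{36} · 30^{2} ≡ 30^{2} ≡ 12 (mod 37)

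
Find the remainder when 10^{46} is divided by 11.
By Fermat: 10^{10} ≡ 1 mod 11. 46 = 4×10 + 6. So 10^{46} ≡ 10^{6} ≡ 1 mod 11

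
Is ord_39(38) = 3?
Powers of 38 mod 39: 38^1≡38, 38^2≡1. Already 38^2≡1, so the order is 2 < 3. No, the actual order is 2.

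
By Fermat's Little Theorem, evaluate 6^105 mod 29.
By Fermat: 6^{28} ≡ 1 mod 29. 105 = 3×28 + 21. So 6^{105} ≡ 6^{21} ≡ 28 mod 29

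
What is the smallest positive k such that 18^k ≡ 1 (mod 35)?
Powers of 18 mod 35: 18^1≡18, 18^2≡9, 18^3≡22, 18^4≡11, 18^5≡23, 18^6≡29, 18^7≡32, 18^8≡16, 18^9≡8, 18^10≡4, 18^11≡2, 18^12≡1. Order = 12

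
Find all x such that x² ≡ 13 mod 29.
The square roots of 13 mod 29 are 10 and 19. Verify: 10² = 100 ≡ 13 mod 29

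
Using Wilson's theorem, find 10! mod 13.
(12)! = (10)! × (11) × (12) ≡ -1 mod 13. So (10)! ≡ -1 × [(12)(11)]^(-1) ≡ 6 mod 13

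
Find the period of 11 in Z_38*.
Powers of 11 mod 38: 11^1≡11, 11^2≡7, 11^3≡1. So the order of 11 is 3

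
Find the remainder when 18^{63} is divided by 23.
By Fermat: 18^{22} ≡ 1 (mod 23). 63 = 2×22 + 19. So 18^{63} ≡ 18^{19} ≡ 16 (mod 23)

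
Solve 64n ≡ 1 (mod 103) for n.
Since 103 is prime, by Fermat 64^(-1) ≡ 64^{101} ≡ 66 (mod 103). Verify: 64 × 66 = 4224 ≡ 1 (mod 103)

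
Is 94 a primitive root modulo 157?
ord_157(94) divides 156. For each prime q|156: 94^{78}≡156, 94^{52}≡144, 94^{12}≡93, none ≡ 1. So 94 has order 156 and is a primitive root mod 157.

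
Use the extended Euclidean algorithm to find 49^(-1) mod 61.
Extended GCD: 49(5) + 61(-4) = 1. So 49^(-1) ≡ 5 mod 61. Verify: 49 × 5 = 245 ≡ 1 mod 61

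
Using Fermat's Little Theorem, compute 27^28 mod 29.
By Fermat's Little Theorem, 27^{28} ≡ 1 (mod 29) since 29 is prime and gcd(27, 29) = 1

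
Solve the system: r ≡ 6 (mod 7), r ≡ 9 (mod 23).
M = 7 × 23 = 161. M₁ = 23, y₁ ≡ 4 (mod 7). M₂ = 7, y₂ ≡ 10 (mod 23). r = 6×23×4 + 9×7×10 ≡ 55 (mod 161)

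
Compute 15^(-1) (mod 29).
Since 29 is prime, by Fermat 15^(-1) ≡ 15^{27} ≡ 2 (mod 29). Verify: 15 × 2 = 30 ≡ 1 (mod 29)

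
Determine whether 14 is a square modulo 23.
By Euler's criterion: 14^{11} ≡ 22 mod 23. Since this equals -1 (≡ 22), 14 is not a QR.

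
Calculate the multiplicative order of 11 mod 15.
Powers of 11 mod 15: 11^1≡11, 11^2≡1. So the order of 11 is 2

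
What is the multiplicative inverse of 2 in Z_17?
Since 17 is prime, by Fermat 2^(-1) ≡ 2^{15} ≡ 9 (mod 17). Verify: 2 × 9 = 18 ≡ 1 (mod 17)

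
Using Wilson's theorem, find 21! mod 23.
(22)! = (21)! × (22) ≡ -1 mod 23. So (21)! ≡ -1 × (22)^(-1) ≡ (-1)×(-1) = 1 mod 23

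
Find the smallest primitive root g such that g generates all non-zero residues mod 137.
g = 3. Powers: [3, 9, 27, 81, 106, 44, 132, 122, 92, 2, ...] generates all 136 non-zero residues.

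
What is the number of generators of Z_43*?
There are φ(43-1) = φ(42) = 12 primitive roots modulo 43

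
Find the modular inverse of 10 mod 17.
Since 17 is prime, by Fermat 10^(-1) ≡ 10^{15} ≡ 12 mod 17. Verify: 10 × 12 = 120 ≡ 1 mod 17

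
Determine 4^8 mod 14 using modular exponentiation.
By repeated squaring (mod 14): 4^{1}≡4, 4^{2}≡2, 4^{4}≡4, 4^{8}≡2. So 4^{8} ≡ 2 (mod 14)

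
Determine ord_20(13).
Powers of 13 mod 20: 13^1≡13, 13^2≡9, 13^3≡17, 13^4≡1. So the order of 13 is 4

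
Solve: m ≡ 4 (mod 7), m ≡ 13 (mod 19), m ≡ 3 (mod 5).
M = 7 × 19 × 5 = 665. M₁ = 95, y₁ ≡ 2 (mod 7). M₂ = 35, y₂ ≡ 6 (mod 19). M₃ = 133, y₃ ≡ 2 (mod 5). m = 4×95×2 + 13×35×6 + 3×133×2 ≡ 298 (mod 665)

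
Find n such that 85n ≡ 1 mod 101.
Since 101 is prime, by Fermat 85^(-1) ≡ 85^{99} ≡ 82 mod 101. Verify: 85 × 82 = 6970 ≡ 1 mod 101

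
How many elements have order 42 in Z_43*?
There are φ(43-1) = φ(42) = 12 primitive roots modulo 43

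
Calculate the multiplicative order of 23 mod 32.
Powers of 23 mod 32: 23^1≡23, 23^2≡17, 23^3≡7, 23^4≡1. Order = 4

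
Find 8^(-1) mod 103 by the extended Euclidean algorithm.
Extended GCD: 8(13) + 103(-1) = 1. So 8^(-1) ≡ 13 mod 103. Verify: 8 × 13 = 104 ≡ 1 mod 103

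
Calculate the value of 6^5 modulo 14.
By repeated squaring mod 14: 6^{1}≡6, 6^{2}≡8, 6^{4}≡8. Then 6^{5} = 6^{4+1} ≡ 8 × 6 ≡ 6 mod 14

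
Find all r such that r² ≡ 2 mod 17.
The square roots of 2 mod 17 are 6 and 11. Verify: 6² = 36 ≡ 2 mod 17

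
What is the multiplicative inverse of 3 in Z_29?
Since 29 is prime, by Fermat 3^(-1) ≡ 3^{27} ≡ 10 (mod 29). Verify: 3 × 10 = 30 ≡ 1 (mod 29)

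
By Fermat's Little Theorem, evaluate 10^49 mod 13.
By Fermat: 10^{12} ≡ 1 (mod 13). 49 = 4×12 + 1. So 10^{49} ≡ 10^{1} ≡ 10 (mod 13)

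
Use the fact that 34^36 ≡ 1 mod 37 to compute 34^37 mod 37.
By Fermat: 34^{36} ≡ 1 mod 37. So 34^{37} = 34^{36} · 34^{1} ≡ 34^{1} ≡ 34 mod 37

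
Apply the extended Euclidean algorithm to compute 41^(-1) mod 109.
Extended GCD: 41(8) + 109(-3) = 1. So 41^(-1) ≡ 8 mod 109. Verify: 41 × 8 = 328 ≡ 1 mod 109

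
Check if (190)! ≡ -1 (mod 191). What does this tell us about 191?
(190)! mod 191 = 190. Since this equals -1 (mod 191), Wilson confirms 191 is prime.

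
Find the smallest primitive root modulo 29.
g = 2. Powers: [2, 4, 8, 16, 3, 6, 12, 24, 19, 9, ...] generates all 28 non-zero residues.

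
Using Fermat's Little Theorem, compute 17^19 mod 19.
By Fermat: 17^{18} ≡ 1 mod 19. So 17^{19} = 17^{18} · 17^{1} ≡ 17^{1} ≡ 17 mod 19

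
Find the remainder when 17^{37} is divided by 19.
By Fermat: 17^{18} ≡ 1 (mod 19). 37 = 2×18 + 1. So 17^{37} ≡ 17^{1} ≡ 17 (mod 19)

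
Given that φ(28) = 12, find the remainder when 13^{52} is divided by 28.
By Euler: 13^{12} ≡ 1 mod 28 since gcd(13, 28) = 1. 52 = 4×12 + 4. So 13^{52} ≡ 13^{4} ≡ 1 mod 28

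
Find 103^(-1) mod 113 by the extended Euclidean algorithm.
Extended GCD: 103(-34) + 113(31) = 1. So 103^(-1) ≡ -34 ≡ 79 mod 113. Verify: 103 × 79 = 8137 ≡ 1 mod 113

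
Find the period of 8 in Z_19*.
Powers of 8 mod 19: 8^1≡8, 8^2≡7, 8^3≡18, 8^4≡11, 8^5≡12, 8^6≡1. So the order of 8 is 6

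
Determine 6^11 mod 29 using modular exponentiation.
By repeated squaring mod 29: 6^{1}≡6, 6^{2}≡7, 6^{4}≡20, 6^{8}≡23. Then 6^{11} = 6^{8+2+1} ≡ 23 × 7 × 6 ≡ 9 mod 29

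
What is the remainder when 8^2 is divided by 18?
8^{2} = 64 ≡ 10 (mod 18)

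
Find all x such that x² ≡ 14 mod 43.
The square roots of 14 mod 43 are 10 and 33. Verify: 10² = 100 ≡ 14 mod 43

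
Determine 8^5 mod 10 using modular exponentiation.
By repeated squaring mod 10: 8^{1}≡8, 8^{2}≡4, 8^{4}≡6. Then 8^{5} = 8^{4+1} ≡ 6 × 8 ≡ 8 mod 10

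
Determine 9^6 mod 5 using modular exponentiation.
Using Fermat: 9^{4} ≡ 1 mod 5. 6 ≡ 2 mod 4. So 9^{6} ≡ 9^{2} ≡ 1 mod 5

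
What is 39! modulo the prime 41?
(40)! = (39)! × (40) ≡ -1 (mod 41). So (39)! ≡ -1 × (40)^(-1) ≡ (-1)×(-1) = 1 (mod 41)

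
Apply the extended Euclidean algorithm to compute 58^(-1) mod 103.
Extended GCD: 58(16) + 103(-9) = 1. So 58^(-1) ≡ 16 mod 103. Verify: 58 × 16 = 928 ≡ 1 mod 103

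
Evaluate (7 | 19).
(7/19) = 7^{9} mod 19 = 1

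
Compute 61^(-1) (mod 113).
Since 113 is prime, by Fermat 61^(-1) ≡ 61^{111} ≡ 63 (mod 113). Verify: 61 × 63 = 3843 ≡ 1 (mod 113)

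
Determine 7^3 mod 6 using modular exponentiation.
7^{3} = 343 ≡ 1 (mod 6)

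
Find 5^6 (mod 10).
By repeated squaring (mod 10): 5^{1}≡5, 5^{2}≡5, 5^{4}≡5. Then 5^{6} = 5^{4+2} ≡ 5 × 5 ≡ 5 (mod 10)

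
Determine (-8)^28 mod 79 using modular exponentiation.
By repeated squaring (mod 79): (-8)^{1}≡71, (-8)^{2}≡64, (-8)^{4}≡67, (-8)^{8}≡65, (-8)^{16}≡38. Then (-8)^{28} = (-8)^{16+8+4} ≡ 38 × 65 × 67 ≡ 64 (mod 79)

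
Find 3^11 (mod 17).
By repeated squaring (mod 17): 3^{1}≡3, 3^{2}≡9, 3^{4}≡13, 3^{8}≡16. Then 3^{11} = 3^{8+2+1} ≡ 16 × 9 × 3 ≡ 7 (mod 17)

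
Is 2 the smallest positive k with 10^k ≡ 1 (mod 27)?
Powers of 10 mod 27: 10^1≡10, 10^2≡19, 10^3≡1. 10^2≡19≢1, so ord ≠ 2. No, the actual order is 3.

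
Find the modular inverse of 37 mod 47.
Since 47 is prime, by Fermat 37^(-1) ≡ 37^{45} ≡ 14 (mod 47). Verify: 37 × 14 = 518 ≡ 1 (mod 47)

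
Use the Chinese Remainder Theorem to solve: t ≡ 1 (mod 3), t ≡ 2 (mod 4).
M = 3 × 4 = 12. M₁ = 4, y₁ ≡ 1 (mod 3). M₂ = 3, y₂ ≡ 3 (mod 4). t = 1×4×1 + 2×3×3 ≡ 10 (mod 12)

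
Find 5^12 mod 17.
By repeated squaring mod 17: 5^{1}≡5, 5^{2}≡8, 5^{4}≡13, 5^{8}≡16. Then 5^{12} = 5^{8+4} ≡ 16 × 13 ≡ 4 mod 17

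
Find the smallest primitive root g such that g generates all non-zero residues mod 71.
g = 7. For each prime q|70: 7^{35}≡70, 7^{14}≡54, 7^{10}≡45, none ≡ 1, so ord_71(7) = 70 and 7 is a primitive root.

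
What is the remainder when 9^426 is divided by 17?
Using Fermat: 9^{16} ≡ 1 (mod 17). 426 ≡ 10 (mod 16). So 9^{426} ≡ 9^{10} ≡ 13 (mod 17)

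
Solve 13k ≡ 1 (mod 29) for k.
Since 29 is prime, by Fermat 13^(-1) ≡ 13^{27} ≡ 9 (mod 29). Verify: 13 × 9 = 117 ≡ 1 (mod 29)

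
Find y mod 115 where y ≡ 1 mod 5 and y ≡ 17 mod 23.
M = 5 × 23 = 115. M₁ = 23, y₁ ≡ 2 mod 5. M₂ = 5, y₂ ≡ 14 mod 23. y = 1×23×2 + 17×5×14 ≡ 86 mod 115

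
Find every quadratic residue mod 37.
QRs mod 37: {1, 3, 4, 7, 9, 10, 11, 12, 16, 21, 25, 26, 27, 28, 30, 33, 34, 36}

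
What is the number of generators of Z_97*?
A prime p has φ(p-1) primitive roots; here φ(96) = 32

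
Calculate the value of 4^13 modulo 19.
By repeated squaring (mod 19): 4^{1}≡4, 4^{2}≡16, 4^{4}≡9, 4^{8}≡5. Then 4^{13} = 4^{8+4+1} ≡ 5 × 9 × 4 ≡ 9 (mod 19)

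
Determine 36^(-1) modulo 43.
Since 43 is prime, by Fermat 36^(-1) ≡ 36^{41} ≡ 6 mod 43. Verify: 36 × 6 = 216 ≡ 1 mod 43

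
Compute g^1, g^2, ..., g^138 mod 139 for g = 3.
3^1, 3^2, ..., 3^{138} mod 139: [3, 9, 27, 81, 104, 34, 102, 28, 84, 113, 61, 44, 132, 118, 76, 89, 128, 106, 40, 120, 82, 107, 43, 129, 109, 49, 8, 24, 72, 77, 92, 137, 133, 121, 85, 116, 70, 71, 74, 83, 110, 52, 17, 51, 14, 42, 126, 100, 22, 66, 59, 38, 114, 64, 53, 20, 60, 41, 123, 91, 134, 124, 94, 4, 12, 36, 108, 46, 138, 136, 130, 112, 58, 35, 105, 37, 111, 55, 26, 78, 95, 7, 21, 63, 50, 11, 33, 99, 19, 57, 32, 96, 10, 30, 90, 131, 115, 67, 62, 47, 2, 6, 18, 54, 23, 69, 68, 65, 56, 29, 87, 122, 88, 125, 97, 13, 39, 117, 73, 80, 101, 25, 75, 86, 119, 79, 98, 16, 48, 5, 15, 45, 135, 127, 103, 31, 93, 1]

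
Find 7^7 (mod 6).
By repeated squaring (mod 6): 7^{1}≡1, 7^{2}≡1, 7^{4}≡1. Then 7^{7} = 7^{4+2+1} ≡ 1 × 1 × 1 ≡ 1 (mod 6)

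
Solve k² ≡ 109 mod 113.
The square roots of 109 mod 113 are 30 and 83. Verify: 30² = 900 ≡ 109 mod 113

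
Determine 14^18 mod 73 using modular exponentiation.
By repeated squaring (mod 73): 14^{1}≡14, 14^{2}≡50, 14^{4}≡18, 14^{8}≡32, 14^{16}≡2. Then 14^{18} = 14^{16+2} ≡ 2 × 50 ≡ 27 (mod 73)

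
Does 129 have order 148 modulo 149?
129^{37} ≡ 1 mod 149 and 37 < 148, so ord_149(129) = 37 ≠ 148 and 129 is not a primitive root.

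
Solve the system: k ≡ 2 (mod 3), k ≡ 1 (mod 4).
M = 3 × 4 = 12. M₁ = 4, y₁ ≡ 1 (mod 3). M₂ = 3, y₂ ≡ 3 (mod 4). k = 2×4×1 + 1×3×3 ≡ 5 (mod 12)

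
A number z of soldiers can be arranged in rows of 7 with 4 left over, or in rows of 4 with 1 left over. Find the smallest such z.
M = 7 × 4 = 28. M₁ = 4, y₁ ≡ 2 mod 7. M₂ = 7, y₂ ≡ 3 mod 4. z = 4×4×2 + 1×7×3 ≡ 25 mod 28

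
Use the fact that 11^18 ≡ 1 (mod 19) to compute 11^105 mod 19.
By Fermat: 11^{18} ≡ 1 (mod 19). 105 = 5×18 + 15. So 11^{105} ≡ 11^{15} ≡ 1 (mod 19)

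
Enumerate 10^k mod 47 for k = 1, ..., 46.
10^1, 10^2, ..., 10^{46} mod 47: [10, 6, 13, 36, 31, 28, 45, 27, 35, 21, 22, 32, 38, 4, 40, 24, 5, 3, 30, 18, 39, 14, 46, 37, 41, 34, 11, 16, 19, 2, 20, 12, 26, 25, 15, 9, 43, 7, 23, 42, 44, 17, 29, 8, 33, 1]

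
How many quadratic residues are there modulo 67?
For prime 67, there are (p-1)/2 = (67-1)/2 = 33 quadratic residues (excluding 0).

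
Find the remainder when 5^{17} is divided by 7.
By Fermat: 5^{6} ≡ 1 (mod 7). 17 = 2×6 + 5. So 5^{17} ≡ 5^{5} ≡ 3 (mod 7)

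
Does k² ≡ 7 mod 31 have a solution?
By Euler's criterion: 7^{15} ≡ 1 mod 31. Since this equals 1, 7 is a QR.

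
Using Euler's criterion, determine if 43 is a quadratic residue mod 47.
By Euler's criterion: 43^{23} ≡ 46 mod 47. Since this equals -1 (≡ 46), 43 is not a QR.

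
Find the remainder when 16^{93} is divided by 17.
By Fermat: 16^{16} ≡ 1 (mod 17). 93 = 5×16 + 13. So 16^{93} ≡ 16^{13} ≡ 16 (mod 17)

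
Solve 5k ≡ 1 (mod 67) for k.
Since 67 is prime, by Fermat 5^(-1) ≡ 5^{65} ≡ 27 (mod 67). Verify: 5 × 27 = 135 ≡ 1 (mod 67)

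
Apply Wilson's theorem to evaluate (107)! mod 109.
(108)! = (107)! × (108) ≡ -1 (mod 109). So (107)! ≡ -1 × (108)^(-1) ≡ (-1)×(-1) = 1 (mod 109)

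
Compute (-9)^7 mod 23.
By repeated squaring (mod 23): (-9)^{1}≡14, (-9)^{2}≡12, (-9)^{4}≡6. Then (-9)^{7} = (-9)^{4+2+1} ≡ 6 × 12 × 14 ≡ 19 (mod 23)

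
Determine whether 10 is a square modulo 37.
By Euler's criterion: 10^{18} ≡ 1 (mod 37). Since this equals 1, 10 is a QR.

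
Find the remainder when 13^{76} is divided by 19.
By Fermat: 13^{18} ≡ 1 mod 19. 76 = 4×18 + 4. So 13^{76} ≡ 13^{4} ≡ 4 mod 19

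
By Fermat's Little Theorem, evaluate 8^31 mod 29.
By Fermat: 8^{28} ≡ 1 mod 29. So 8^{31} = 8^{28} · 8^{3} ≡ 8^{3} ≡ 19 mod 29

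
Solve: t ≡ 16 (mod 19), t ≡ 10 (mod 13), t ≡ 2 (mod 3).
M = 19 × 13 × 3 = 741. M₁ = 39, y₁ ≡ 1 (mod 19). M₂ = 57, y₂ ≡ 8 (mod 13). M₃ = 247, y₃ ≡ 1 (mod 3). t = 16×39×1 + 10×57×8 + 2×247×1 ≡ 491 (mod 741)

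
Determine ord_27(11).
Powers of 11 mod 27: 11^1≡11, 11^2≡13, 11^3≡8, 11^4≡7, 11^5≡23, 11^6≡10, 11^7≡2, 11^8≡22, 11^9≡26, 11^10≡16, 11^11≡14, 11^12≡19, 11^13≡20, 11^14≡4, 11^15≡17, 11^16≡25, 11^17≡5, 11^18≡1. So the order of 11 is 18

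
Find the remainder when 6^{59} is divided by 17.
By Fermat: 6^{16} ≡ 1 mod 17. 59 = 3×16 + 11. So 6^{59} ≡ 6^{11} ≡ 5 mod 17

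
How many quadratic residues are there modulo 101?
Exactly half the non-zero residues mod a prime are QRs: (101-1)/2 = 50.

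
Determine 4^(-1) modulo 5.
Since 5 is prime, by Fermat 4^(-1) ≡ 4^{3} ≡ 4 (mod 5). Verify: 4 × 4 = 16 ≡ 1 (mod 5)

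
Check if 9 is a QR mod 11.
By Euler's criterion: 9^{5} ≡ 1 (mod 11). Since this equals 1, 9 is a QR.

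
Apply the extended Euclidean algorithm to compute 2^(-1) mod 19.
Extended GCD: 2(-9) + 19(1) = 1. So 2^(-1) ≡ -9 ≡ 10 mod 19. Verify: 2 × 10 = 20 ≡ 1 mod 19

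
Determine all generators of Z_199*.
There are φ(198) = 60 primitive roots mod 199: {3, 6, 15, 22, 30, 34, 38, 39, 41, 44, 48, 54, 68, 69, 71, 73, 75, 77, 84, 87, 95, 97, 99, 105, 108, 110, 113, 118, 119, 120, 127, 129, 133, 134, 142, 143, 146, 148, 149, 150, 152, 153, 154, 163, 164, 166, 167, 168, 170, 173, 176, 179, 183, 185, 186, 189, 190, 192, 195, 197}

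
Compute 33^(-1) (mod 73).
Since 73 is prime, by Fermat 33^(-1) ≡ 33^{71} ≡ 31 (mod 73). Verify: 33 × 31 = 1023 ≡ 1 (mod 73)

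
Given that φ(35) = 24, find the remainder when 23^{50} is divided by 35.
By Euler: 23^{24} ≡ 1 (mod 35) since gcd(23, 35) = 1. 50 = 2×24 + 2. So 23^{50} ≡ 23^{2} ≡ 4 (mod 35)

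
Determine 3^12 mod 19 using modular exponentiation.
By repeated squaring (mod 19): 3^{1}≡3, 3^{2}≡9, 3^{4}≡5, 3^{8}≡6. Then 3^{12} = 3^{8+4} ≡ 6 × 5 ≡ 11 (mod 19)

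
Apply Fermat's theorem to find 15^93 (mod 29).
By Fermat: 15^{28} ≡ 1 (mod 29). 93 = 3×28 + 9. So 15^{93} ≡ 15^{9} ≡ 26 (mod 29)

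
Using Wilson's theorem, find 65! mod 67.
(66)! = (65)! × (66) ≡ -1 (mod 67). So (65)! ≡ -1 × (66)^(-1) ≡ (-1)×(-1) = 1 (mod 67)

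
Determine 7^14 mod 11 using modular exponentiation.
Using Fermat: 7^{10} ≡ 1 (mod 11). 14 ≡ 4 (mod 10). So 7^{14} ≡ 7^{4} ≡ 3 (mod 11)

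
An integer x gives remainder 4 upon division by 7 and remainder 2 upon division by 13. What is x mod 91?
M = 7 × 13 = 91. M₁ = 13, y₁ ≡ 6 mod 7. M₂ = 7, y₂ ≡ 2 mod 13. x = 4×13×6 + 2×7×2 ≡ 67 mod 91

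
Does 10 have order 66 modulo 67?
10^{33} ≡ 1 (mod 67) and 33 < 66, so ord_67(10) = 33 ≠ 66 and 10 is not a primitive root.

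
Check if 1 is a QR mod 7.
By Euler's criterion: 1^{3} ≡ 1 (mod 7). Since this equals 1, 1 is a QR.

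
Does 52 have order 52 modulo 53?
52^{2} ≡ 1 mod 53 and 2 < 52, so ord_53(52) = 2 ≠ 52 and 52 is not a primitive root.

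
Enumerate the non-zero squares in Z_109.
QRs mod 109: {1, 3, 4, 5, 7, 9, 12, 15, 16, 20, 21, 22, 25, 26, 27, 28, 29, 31, 34, 35, 36, 38, 43, 45, 46, 48, 49, 60, 61, 63, 64, 66, 71, 73, 74, 75, 78, 80, 81, 82, 83, 84, 87, 88, 89, 93, 94, 97, 100, 102, 104, 105, 106, 108}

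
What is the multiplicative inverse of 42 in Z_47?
Since 47 is prime, by Fermat 42^(-1) ≡ 42^{45} ≡ 28 (mod 47). Verify: 42 × 28 = 1176 ≡ 1 (mod 47)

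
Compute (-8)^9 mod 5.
Using Fermat: (-8)^{4} ≡ 1 mod 5. 9 ≡ 1 mod 4. So (-8)^{9} ≡ (-8)^{1} ≡ 2 mod 5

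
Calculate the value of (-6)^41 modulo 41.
Using Fermat: (-6)^{40} ≡ 1 mod 41. 41 ≡ 1 mod 40. So (-6)^{41} ≡ (-6)^{1} ≡ 35 mod 41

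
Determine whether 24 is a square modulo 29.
By Euler's criterion: 24^{14} ≡ 1 mod 29. Since this equals 1, 24 is a QR.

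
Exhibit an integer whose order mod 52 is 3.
9 has order 3 mod 52 since 9^{3} ≡ 1 (mod 52) and no smaller power works.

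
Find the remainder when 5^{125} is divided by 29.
By Fermat: 5^{28} ≡ 1 (mod 29). 125 = 4×28 + 13. So 5^{125} ≡ 5^{13} ≡ 6 (mod 29)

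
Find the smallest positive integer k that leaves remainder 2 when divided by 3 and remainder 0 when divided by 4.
M = 3 × 4 = 12. M₁ = 4, y₁ ≡ 1 (mod 3). M₂ = 3, y₂ ≡ 3 (mod 4). k = 2×4×1 + 0×3×3 ≡ 8 (mod 12)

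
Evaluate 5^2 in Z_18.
5^{2} = 25 ≡ 7 mod 18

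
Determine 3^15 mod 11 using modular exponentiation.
Using Fermat: 3^{10} ≡ 1 mod 11. 15 ≡ 5 mod 10. So 3^{15} ≡ 3^{5} ≡ 1 mod 11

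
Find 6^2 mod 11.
6^{2} = 36 ≡ 3 mod 11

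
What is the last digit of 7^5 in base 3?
Using Fermat: 7^{2} ≡ 1 (mod 3). 5 ≡ 1 (mod 2). So 7^{5} ≡ 7^{1} ≡ 1 (mod 3)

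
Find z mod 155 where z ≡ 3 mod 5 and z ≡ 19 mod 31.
M = 5 × 31 = 155. M₁ = 31, y₁ ≡ 1 mod 5. M₂ = 5, y₂ ≡ 25 mod 31. z = 3×31×1 + 19×5×25 ≡ 143 mod 155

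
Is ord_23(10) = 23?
Powers of 10 mod 23: 10^1≡10, 10^2≡8, 10^3≡11, 10^4≡18, 10^5≡19, 10^6≡6, 10^7≡14, 10^8≡2, 10^9≡20, 10^10≡16, 10^11≡22, 10^12≡13, 10^13≡15, 10^14≡12, 10^15≡5, 10^16≡4, 10^17≡17, 10^18≡9, 10^19≡21, 10^20≡3, 10^21≡7, 10^22≡1. Already 10^22≡1, so the order is 22 < 23. No, the actual order is 22.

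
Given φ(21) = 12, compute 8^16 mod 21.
By Euler: 8^{12} ≡ 1 mod 21 since gcd(8, 21) = 1. 16 = 1×12 + 4. So 8^{16} ≡ 8^{4} ≡ 1 mod 21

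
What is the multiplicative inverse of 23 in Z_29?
Since 29 is prime, by Fermat 23^(-1) ≡ 23^{27} ≡ 24 mod 29. Verify: 23 × 24 = 552 ≡ 1 mod 29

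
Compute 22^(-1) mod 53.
Since 53 is prime, by Fermat 22^(-1) ≡ 22^{51} ≡ 41 mod 53. Verify: 22 × 41 = 902 ≡ 1 mod 53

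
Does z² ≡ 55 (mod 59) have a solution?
By Euler's criterion: 55^{29} ≡ 58 (mod 59). Since this equals -1 (≡ 58), 55 is not a QR.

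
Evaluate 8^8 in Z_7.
Using Fermat: 8^{6} ≡ 1 (mod 7). 8 ≡ 2 (mod 6). So 8^{8} ≡ 8^{2} ≡ 1 (mod 7)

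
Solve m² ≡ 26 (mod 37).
The square roots of 26 mod 37 are 10 and 27. Verify: 10² = 100 ≡ 26 (mod 37)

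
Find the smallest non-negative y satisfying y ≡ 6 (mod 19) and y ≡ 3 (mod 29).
M = 19 × 29 = 551. M₁ = 29, y₁ ≡ 2 (mod 19). M₂ = 19, y₂ ≡ 26 (mod 29). y = 6×29×2 + 3×19×26 ≡ 177 (mod 551)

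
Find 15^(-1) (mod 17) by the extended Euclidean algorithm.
Extended GCD: 15(8) + 17(-7) = 1. So 15^(-1) ≡ 8 (mod 17). Verify: 15 × 8 = 120 ≡ 1 (mod 17)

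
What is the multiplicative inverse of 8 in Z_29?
Since 29 is prime, by Fermat 8^(-1) ≡ 8^{27} ≡ 11 (mod 29). Verify: 8 × 11 = 88 ≡ 1 (mod 29)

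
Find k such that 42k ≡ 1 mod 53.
Since 53 is prime, by Fermat 42^(-1) ≡ 42^{51} ≡ 24 mod 53. Verify: 42 × 24 = 1008 ≡ 1 mod 53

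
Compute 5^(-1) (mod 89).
Since 89 is prime, by Fermat 5^(-1) ≡ 5^{87} ≡ 18 (mod 89). Verify: 5 × 18 = 90 ≡ 1 (mod 89)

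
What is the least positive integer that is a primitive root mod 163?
g = 2. For each prime q|162: 2^{81}≡162, 2^{54}≡104, none ≡ 1, so ord_163(2) = 162 and 2 is a primitive root.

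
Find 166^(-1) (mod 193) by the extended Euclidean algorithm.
Extended GCD: 166(50) + 193(-43) = 1. So 166^(-1) ≡ 50 (mod 193). Verify: 166 × 50 = 8300 ≡ 1 (mod 193)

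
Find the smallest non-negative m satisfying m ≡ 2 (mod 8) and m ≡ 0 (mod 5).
M = 8 × 5 = 40. M₁ = 5, y₁ ≡ 5 (mod 8). M₂ = 8, y₂ ≡ 2 (mod 5). m = 2×5×5 + 0×8×2 ≡ 10 (mod 40)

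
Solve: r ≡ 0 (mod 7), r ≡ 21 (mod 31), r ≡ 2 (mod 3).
M = 7 × 31 × 3 = 651. M₁ = 93, y₁ ≡ 4 (mod 7). M₂ = 21, y₂ ≡ 3 (mod 31). M₃ = 217, y₃ ≡ 1 (mod 3). r = 0×93×4 + 21×21×3 + 2×217×1 ≡ 455 (mod 651)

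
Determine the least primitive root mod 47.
g = 5. Powers: [5, 25, 31, 14, 23, 21, 11, 8, 40, ...] generates all 46 non-zero residues.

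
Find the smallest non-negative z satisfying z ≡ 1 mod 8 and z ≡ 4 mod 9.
M = 8 × 9 = 72. M₁ = 9, y₁ ≡ 1 mod 8. M₂ = 8, y₂ ≡ 8 mod 9. z = 1×9×1 + 4×8×8 ≡ 49 mod 72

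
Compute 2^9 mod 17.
By repeated squaring mod 17: 2^{1}≡2, 2^{2}≡4, 2^{4}≡16, 2^{8}≡1. Then 2^{9} = 2^{8+1} ≡ 1 × 2 ≡ 2 mod 17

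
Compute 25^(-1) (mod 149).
Since 149 is prime, by Fermat 25^(-1) ≡ 25^{147} ≡ 6 (mod 149). Verify: 25 × 6 = 150 ≡ 1 (mod 149)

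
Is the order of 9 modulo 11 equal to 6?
Powers of 9 mod 11: 9^1≡9, 9^2≡4, 9^3≡3, 9^4≡5, 9^5≡1. Already 9^5≡1, so the order is 5 < 6. No, the actual order is 5.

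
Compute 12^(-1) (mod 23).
Since 23 is prime, by Fermat 12^(-1) ≡ 12^{21} ≡ 2 (mod 23). Verify: 12 × 2 = 24 ≡ 1 (mod 23)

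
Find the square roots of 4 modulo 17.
The square roots of 4 mod 17 are 2 and 15. Verify: 2² = 4 ≡ 4 mod 17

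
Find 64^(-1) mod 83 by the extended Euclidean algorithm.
Extended GCD: 64(-35) + 83(27) = 1. So 64^(-1) ≡ -35 ≡ 48 mod 83. Verify: 64 × 48 = 3072 ≡ 1 mod 83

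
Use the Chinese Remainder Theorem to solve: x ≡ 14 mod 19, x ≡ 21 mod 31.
M = 19 × 31 = 589. M₁ = 31, y₁ ≡ 8 mod 19. M₂ = 19, y₂ ≡ 18 mod 31. x = 14×31×8 + 21×19×18 ≡ 52 mod 589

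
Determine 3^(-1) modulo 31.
Since 31 is prime, by Fermat 3^(-1) ≡ 3^{29} ≡ 21 mod 31. Verify: 3 × 21 = 63 ≡ 1 mod 31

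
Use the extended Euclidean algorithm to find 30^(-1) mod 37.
Extended GCD: 30(-16) + 37(13) = 1. So 30^(-1) ≡ -16 ≡ 21 mod 37. Verify: 30 × 21 = 630 ≡ 1 mod 37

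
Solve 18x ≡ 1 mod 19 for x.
Since 19 is prime, by Fermat 18^(-1) ≡ 18^{17} ≡ 18 mod 19. Verify: 18 × 18 = 324 ≡ 1 mod 19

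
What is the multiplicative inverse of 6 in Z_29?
Since 29 is prime, by Fermat 6^(-1) ≡ 6^{27} ≡ 5 (mod 29). Verify: 6 × 5 = 30 ≡ 1 (mod 29)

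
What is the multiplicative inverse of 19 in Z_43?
Since 43 is prime, by Fermat 19^(-1) ≡ 19^{41} ≡ 34 mod 43. Verify: 19 × 34 = 646 ≡ 1 mod 43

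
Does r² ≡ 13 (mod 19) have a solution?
By Euler's criterion: 13^{9} ≡ 18 (mod 19). Since this equals -1 (≡ 18), 13 is not a QR.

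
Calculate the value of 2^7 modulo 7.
Using Fermat: 2^{6} ≡ 1 (mod 7). 7 ≡ 1 (mod 6). So 2^{7} ≡ 2^{1} ≡ 2 (mod 7)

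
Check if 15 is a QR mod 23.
By Euler's criterion: 15^{11} ≡ 22 mod 23. Since this equals -1 (≡ 22), 15 is not a QR.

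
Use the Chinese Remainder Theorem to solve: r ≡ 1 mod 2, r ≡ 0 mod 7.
M = 2 × 7 = 14. M₁ = 7, y₁ ≡ 1 mod 2. M₂ = 2, y₂ ≡ 4 mod 7. r = 1×7×1 + 0×2×4 ≡ 7 mod 14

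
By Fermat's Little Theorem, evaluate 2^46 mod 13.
By Fermat: 2^{12} ≡ 1 mod 13. 46 = 3×12 + 10. So 2^{46} ≡ 2^{10} ≡ 10 mod 13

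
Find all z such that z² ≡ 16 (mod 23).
The square roots of 16 mod 23 are 4 and 19. Verify: 4² = 16 ≡ 16 (mod 23)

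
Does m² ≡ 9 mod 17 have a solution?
By Euler's criterion: 9^{8} ≡ 1 mod 17. Since this equals 1, 9 is a QR.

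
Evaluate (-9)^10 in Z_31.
By repeated squaring (mod 31): (-9)^{1}≡22, (-9)^{2}≡19, (-9)^{4}≡20, (-9)^{8}≡28. Then (-9)^{10} = (-9)^{8+2} ≡ 28 × 19 ≡ 5 (mod 31)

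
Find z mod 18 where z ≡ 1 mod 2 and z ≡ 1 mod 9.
M = 2 × 9 = 18. M₁ = 9, y₁ ≡ 1 mod 2. M₂ = 2, y₂ ≡ 5 mod 9. z = 1×9×1 + 1×2×5 ≡ 1 mod 18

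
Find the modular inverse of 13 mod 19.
Since 19 is prime, by Fermat 13^(-1) ≡ 13^{17} ≡ 3 mod 19. Verify: 13 × 3 = 39 ≡ 1 mod 19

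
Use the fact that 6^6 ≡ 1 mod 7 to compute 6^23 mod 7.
By Fermat: 6^{6} ≡ 1 mod 7. 23 = 3×6 + 5. So 6^{23} ≡ 6^{5} ≡ 6 mod 7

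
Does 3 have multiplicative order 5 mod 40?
Powers of 3 mod 40: 3^1≡3, 3^2≡9, 3^3≡27, 3^4≡1. Already 3^4≡1, so the order is 4 < 5. No, the actual order is 4.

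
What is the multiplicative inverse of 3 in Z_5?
Since 5 is prime, by Fermat 3^(-1) ≡ 3^{3} ≡ 2 (mod 5). Verify: 3 × 2 = 6 ≡ 1 (mod 5)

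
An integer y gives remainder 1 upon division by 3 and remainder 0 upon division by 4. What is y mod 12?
M = 3 × 4 = 12. M₁ = 4, y₁ ≡ 1 mod 3. M₂ = 3, y₂ ≡ 3 mod 4. y = 1×4×1 + 0×3×3 ≡ 4 mod 12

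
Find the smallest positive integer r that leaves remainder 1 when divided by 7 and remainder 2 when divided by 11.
M = 7 × 11 = 77. M₁ = 11, y₁ ≡ 2 mod 7. M₂ = 7, y₂ ≡ 8 mod 11. r = 1×11×2 + 2×7×8 ≡ 57 mod 77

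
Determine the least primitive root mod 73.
g = 5. Powers: [5, 25, 52, 41, 59, 3, 15, 2, 10, 50, ...] generates all 72 non-zero residues.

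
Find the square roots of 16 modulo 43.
The square roots of 16 mod 43 are 4 and 39. Verify: 4² = 16 ≡ 16 mod 43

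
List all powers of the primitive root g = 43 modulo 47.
43^1, 43^2, ..., 43^{46} mod 47: [43, 16, 30, 21, 10, 7, 19, 18, 22, 6, 23, 2, 39, 32, 13, 42, 20, 14, 38, 36, 44, 12, 46, 4, 31, 17, 26, 37, 40, 28, 29, 25, 41, 24, 45, 8, 15, 34, 5, 27, 33, 9, 11, 3, 35, 1]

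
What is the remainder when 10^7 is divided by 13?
By repeated squaring mod 13: 10^{1}≡10, 10^{2}≡9, 10^{4}≡3. Then 10^{7} = 10^{4+2+1} ≡ 3 × 9 × 10 ≡ 10 mod 13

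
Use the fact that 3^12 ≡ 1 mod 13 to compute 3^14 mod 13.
By Fermat: 3^{12} ≡ 1 mod 13. So 3^{14} = 3^{12} · 3^{2} ≡ 3^{2} ≡ 9 mod 13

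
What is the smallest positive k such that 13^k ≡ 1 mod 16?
Powers of 13 mod 16: 13^1≡13, 13^2≡9, 13^3≡5, 13^4≡1. So the order of 13 is 4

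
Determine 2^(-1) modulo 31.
Since 31 is prime, by Fermat 2^(-1) ≡ 2^{29} ≡ 16 mod 31. Verify: 2 × 16 = 32 ≡ 1 mod 31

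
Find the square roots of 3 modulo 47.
The square roots of 3 mod 47 are 12 and 35. Verify: 12² = 144 ≡ 3 mod 47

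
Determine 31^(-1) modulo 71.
Since 71 is prime, by Fermat 31^(-1) ≡ 31^{69} ≡ 55 mod 71. Verify: 31 × 55 = 1705 ≡ 1 mod 71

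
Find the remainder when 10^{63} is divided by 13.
By Fermat: 10^{12} ≡ 1 mod 13. 63 = 5×12 + 3. So 10^{63} ≡ 10^{3} ≡ 12 mod 13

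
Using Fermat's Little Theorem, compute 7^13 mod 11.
By Fermat: 7^{10} ≡ 1 (mod 11). So 7^{13} = 7^{10} · 7^{3} ≡ 7^{3} ≡ 2 (mod 11)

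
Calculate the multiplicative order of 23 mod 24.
Powers of 23 mod 24: 23^1≡23, 23^2≡1. So the order of 23 is 2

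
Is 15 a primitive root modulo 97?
ord_97(15) divides 96. For each prime q|96: 15^{48}≡96, 15^{32}≡61, none ≡ 1. So 15 has order 96 and is a primitive root mod 97.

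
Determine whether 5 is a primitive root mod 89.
5^{44} ≡ 1 mod 89 and 44 < 88, so ord_89(5) = 44 ≠ 88 and 5 is not a primitive root.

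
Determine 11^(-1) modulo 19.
Since 19 is prime, by Fermat 11^(-1) ≡ 11^{17} ≡ 7 (mod 19). Verify: 11 × 7 = 77 ≡ 1 (mod 19)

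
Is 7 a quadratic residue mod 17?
By Euler's criterion: 7^{8} ≡ 16 (mod 17). Since this equals -1 (≡ 16), 7 is not a QR.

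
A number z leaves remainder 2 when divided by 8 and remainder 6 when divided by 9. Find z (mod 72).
M = 8 × 9 = 72. M₁ = 9, y₁ ≡ 1 (mod 8). M₂ = 8, y₂ ≡ 8 (mod 9). z = 2×9×1 + 6×8×8 ≡ 42 (mod 72)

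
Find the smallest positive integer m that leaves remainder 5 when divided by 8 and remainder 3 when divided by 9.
M = 8 × 9 = 72. M₁ = 9, y₁ ≡ 1 (mod 8). M₂ = 8, y₂ ≡ 8 (mod 9). m = 5×9×1 + 3×8×8 ≡ 21 (mod 72)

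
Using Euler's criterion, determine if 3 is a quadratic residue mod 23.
By Euler's criterion: 3^{11} ≡ 1 mod 23. Since this equals 1, 3 is a QR.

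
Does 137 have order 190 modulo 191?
ord_191(137) divides 190. For each prime q|190: 137^{95}≡190, 137^{38}≡184, 137^{10}≡177, none ≡ 1. So 137 has order 190 and is a primitive root mod 191.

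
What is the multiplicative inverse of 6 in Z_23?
Since 23 is prime, by Fermat 6^(-1) ≡ 6^{21} ≡ 4 (mod 23). Verify: 6 × 4 = 24 ≡ 1 (mod 23)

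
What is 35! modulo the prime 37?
(36)! = (35)! × (36) ≡ -1 (mod 37). So (35)! ≡ -1 × (36)^(-1) ≡ (-1)×(-1) = 1 (mod 37)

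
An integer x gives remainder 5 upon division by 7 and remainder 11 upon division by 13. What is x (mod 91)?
M = 7 × 13 = 91. M₁ = 13, y₁ ≡ 6 (mod 7). M₂ = 7, y₂ ≡ 2 (mod 13). x = 5×13×6 + 11×7×2 ≡ 89 (mod 91)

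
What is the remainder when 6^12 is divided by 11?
Using Fermat: 6^{10} ≡ 1 (mod 11). 12 ≡ 2 (mod 10). So 6^{12} ≡ 6^{2} ≡ 3 (mod 11)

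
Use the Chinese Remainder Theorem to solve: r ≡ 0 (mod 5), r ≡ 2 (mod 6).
M = 5 × 6 = 30. M₁ = 6, y₁ ≡ 1 (mod 5). M₂ = 5, y₂ ≡ 5 (mod 6). r = 0×6×1 + 2×5×5 ≡ 20 (mod 30)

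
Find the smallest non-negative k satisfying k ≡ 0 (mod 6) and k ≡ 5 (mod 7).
M = 6 × 7 = 42. M₁ = 7, y₁ ≡ 1 (mod 6). M₂ = 6, y₂ ≡ 6 (mod 7). k = 0×7×1 + 5×6×6 ≡ 12 (mod 42)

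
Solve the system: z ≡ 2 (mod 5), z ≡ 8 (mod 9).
M = 5 × 9 = 45. M₁ = 9, y₁ ≡ 4 (mod 5). M₂ = 5, y₂ ≡ 2 (mod 9). z = 2×9×4 + 8×5×2 ≡ 17 (mod 45)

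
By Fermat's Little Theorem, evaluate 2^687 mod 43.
By Fermat: 2^{42} ≡ 1 mod 43. 687 ≡ 15 mod 42. So 2^{687} ≡ 2^{15} ≡ 2 mod 43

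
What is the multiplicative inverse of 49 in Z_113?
Since 113 is prime, by Fermat 49^(-1) ≡ 49^{111} ≡ 30 mod 113. Verify: 49 × 30 = 1470 ≡ 1 mod 113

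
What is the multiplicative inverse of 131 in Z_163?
Since 163 is prime, by Fermat 131^(-1) ≡ 131^{161} ≡ 56 (mod 163). Verify: 131 × 56 = 7336 ≡ 1 (mod 163)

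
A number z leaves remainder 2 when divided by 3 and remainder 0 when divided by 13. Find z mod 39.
M = 3 × 13 = 39. M₁ = 13, y₁ ≡ 1 mod 3. M₂ = 3, y₂ ≡ 9 mod 13. z = 2×13×1 + 0×3×9 ≡ 26 mod 39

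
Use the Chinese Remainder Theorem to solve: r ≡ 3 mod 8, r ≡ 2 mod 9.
M = 8 × 9 = 72. M₁ = 9, y₁ ≡ 1 mod 8. M₂ = 8, y₂ ≡ 8 mod 9. r = 3×9×1 + 2×8×8 ≡ 11 mod 72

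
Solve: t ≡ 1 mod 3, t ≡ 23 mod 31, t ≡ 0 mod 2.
M = 3 × 31 × 2 = 186. M₁ = 62, y₁ ≡ 2 mod 3. M₂ = 6, y₂ ≡ 26 mod 31. M₃ = 93, y₃ ≡ 1 mod 2. t = 1×62×2 + 23×6×26 + 0×93×1 ≡ 178 mod 186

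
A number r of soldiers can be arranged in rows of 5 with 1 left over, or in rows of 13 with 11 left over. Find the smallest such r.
M = 5 × 13 = 65. M₁ = 13, y₁ ≡ 2 mod 5. M₂ = 5, y₂ ≡ 8 mod 13. r = 1×13×2 + 11×5×8 ≡ 11 mod 65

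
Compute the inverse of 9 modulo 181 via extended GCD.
Extended GCD: 9(-20) + 181(1) = 1. So 9^(-1) ≡ -20 ≡ 161 mod 181. Verify: 9 × 161 = 1449 ≡ 1 mod 181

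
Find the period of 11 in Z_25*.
Powers of 11 mod 25: 11^1≡11, 11^2≡21, 11^3≡6, 11^4≡16, 11^5≡1. ord_25(11) = 5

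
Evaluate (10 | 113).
(10/113) = 10^{56} mod 113 = -1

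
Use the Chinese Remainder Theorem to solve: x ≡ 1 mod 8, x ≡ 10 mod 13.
M = 8 × 13 = 104. M₁ = 13, y₁ ≡ 5 mod 8. M₂ = 8, y₂ ≡ 5 mod 13. x = 1×13×5 + 10×8×5 ≡ 49 mod 104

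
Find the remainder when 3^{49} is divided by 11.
By Fermat: 3^{10} ≡ 1 mod 11. 49 = 4×10 + 9. So 3^{49} ≡ 3^{9} ≡ 4 mod 11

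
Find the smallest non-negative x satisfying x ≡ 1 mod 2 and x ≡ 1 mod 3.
M = 2 × 3 = 6. M₁ = 3, y₁ ≡ 1 mod 2. M₂ = 2, y₂ ≡ 2 mod 3. x = 1×3×1 + 1×2×2 ≡ 1 mod 6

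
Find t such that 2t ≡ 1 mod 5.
Since 5 is prime, by Fermat 2^(-1) ≡ 2^{3} ≡ 3 mod 5. Verify: 2 × 3 = 6 ≡ 1 mod 5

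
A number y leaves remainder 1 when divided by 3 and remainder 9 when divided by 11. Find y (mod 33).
M = 3 × 11 = 33. M₁ = 11, y₁ ≡ 2 (mod 3). M₂ = 3, y₂ ≡ 4 (mod 11). y = 1×11×2 + 9×3×4 ≡ 31 (mod 33)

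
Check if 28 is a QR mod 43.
By Euler's criterion: 28^{21} ≡ 42 mod 43. Since this equals -1 (≡ 42), 28 is not a QR.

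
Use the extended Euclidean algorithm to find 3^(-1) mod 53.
Extended GCD: 3(18) + 53(-1) = 1. So 3^(-1) ≡ 18 (mod 53). Verify: 3 × 18 = 54 ≡ 1 (mod 53)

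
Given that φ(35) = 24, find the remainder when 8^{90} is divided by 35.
By Euler: 8^{24} ≡ 1 (mod 35) since gcd(8, 35) = 1. 90 = 3×24 + 18. So 8^{90} ≡ 8^{18} ≡ 29 (mod 35)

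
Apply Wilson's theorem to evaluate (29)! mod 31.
(30)! = (29)! × (30) ≡ -1 mod 31. So (29)! ≡ -1 × (30)^(-1) ≡ (-1)×(-1) = 1 mod 31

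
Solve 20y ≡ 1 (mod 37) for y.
Since 37 is prime, by Fermat 20^(-1) ≡ 20^{35} ≡ 13 (mod 37). Verify: 20 × 13 = 260 ≡ 1 (mod 37)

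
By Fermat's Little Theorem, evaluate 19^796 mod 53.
By Fermat: 19^{52} ≡ 1 mod 53. 796 ≡ 16 mod 52. So 19^{796} ≡ 19^{16} ≡ 24 mod 53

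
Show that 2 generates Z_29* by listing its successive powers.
2^1, 2^2, ..., 2^{28} mod 29: [2, 4, 8, 16, 3, 6, 12, 24, 19, 9, 18, 7, 14, 28, 27, 25, 21, 13, 26, 23, 17, 5, 10, 20, 11, 22, 15, 1]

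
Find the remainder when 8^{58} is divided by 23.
By Fermat: 8^{22} ≡ 1 mod 23. 58 = 2×22 + 14. So 8^{58} ≡ 8^{14} ≡ 6 mod 23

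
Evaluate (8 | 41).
(8/41) = 8^{20} mod 41 = 1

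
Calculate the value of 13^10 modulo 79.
By repeated squaring mod 79: 13^{1}≡13, 13^{2}≡11, 13^{4}≡42, 13^{8}≡26. Then 13^{10} = 13^{8+2} ≡ 26 × 11 ≡ 49 mod 79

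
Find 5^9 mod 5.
By repeated squaring mod 5: 5^{1}≡0, 5^{2}≡0, 5^{4}≡0, 5^{8}≡0. Then 5^{9} = 5^{8+1} ≡ 0 × 0 ≡ 0 mod 5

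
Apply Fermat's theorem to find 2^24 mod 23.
By Fermat: 2^{22} ≡ 1 mod 23. So 2^{24} = 2^{22} · 2^{2} ≡ 2^{2} ≡ 4 mod 23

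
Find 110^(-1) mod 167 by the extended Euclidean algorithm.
Extended GCD: 110(41) + 167(-27) = 1. So 110^(-1) ≡ 41 mod 167. Verify: 110 × 41 = 4510 ≡ 1 mod 167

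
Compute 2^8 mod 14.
By repeated squaring (mod 14): 2^{1}≡2, 2^{2}≡4, 2^{4}≡2, 2^{8}≡4. So 2^{8} ≡ 4 (mod 14)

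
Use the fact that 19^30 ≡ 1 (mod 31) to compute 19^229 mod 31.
By Fermat: 19^{30} ≡ 1 (mod 31). 229 ≡ 19 (mod 30). So 19^{229} ≡ 19^{19} ≡ 28 (mod 31)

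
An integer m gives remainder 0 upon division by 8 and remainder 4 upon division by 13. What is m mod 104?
M = 8 × 13 = 104. M₁ = 13, y₁ ≡ 5 mod 8. M₂ = 8, y₂ ≡ 5 mod 13. m = 0×13×5 + 4×8×5 ≡ 56 mod 104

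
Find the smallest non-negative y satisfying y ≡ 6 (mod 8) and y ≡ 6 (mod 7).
M = 8 × 7 = 56. M₁ = 7, y₁ ≡ 7 (mod 8). M₂ = 8, y₂ ≡ 1 (mod 7). y = 6×7×7 + 6×8×1 ≡ 6 (mod 56)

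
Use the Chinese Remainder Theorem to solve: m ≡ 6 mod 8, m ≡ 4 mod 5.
M = 8 × 5 = 40. M₁ = 5, y₁ ≡ 5 mod 8. M₂ = 8, y₂ ≡ 2 mod 5. m = 6×5×5 + 4×8×2 ≡ 14 mod 40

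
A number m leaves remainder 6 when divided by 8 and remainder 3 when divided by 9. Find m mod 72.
M = 8 × 9 = 72. M₁ = 9, y₁ ≡ 1 mod 8. M₂ = 8, y₂ ≡ 8 mod 9. m = 6×9×1 + 3×8×8 ≡ 30 mod 72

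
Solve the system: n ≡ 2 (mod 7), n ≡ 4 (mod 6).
M = 7 × 6 = 42. M₁ = 6, y₁ ≡ 6 (mod 7). M₂ = 7, y₂ ≡ 1 (mod 6). n = 2×6×6 + 4×7×1 ≡ 16 (mod 42)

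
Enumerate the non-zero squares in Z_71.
Quadratic residues modulo 71: {1, 2, 3, 4, 5, 6, 8, 9, 10, 12, 15, 16, 18, 19, 20, 24, 25, 27, 29, 30, 32, 36, 37, 38, 40, 43, 45, 48, 49, 50, 54, 57, 58, 60, 64}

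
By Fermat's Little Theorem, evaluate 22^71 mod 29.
By Fermat: 22^{28} ≡ 1 mod 29. 71 = 2×28 + 15. So 22^{71} ≡ 22^{15} ≡ 22 mod 29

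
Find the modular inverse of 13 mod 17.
Since 17 is prime, by Fermat 13^(-1) ≡ 13^{15} ≡ 4 (mod 17). Verify: 13 × 4 = 52 ≡ 1 (mod 17)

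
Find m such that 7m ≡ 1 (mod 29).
Since 29 is prime, by Fermat 7^(-1) ≡ 7^{27} ≡ 25 (mod 29). Verify: 7 × 25 = 175 ≡ 1 (mod 29)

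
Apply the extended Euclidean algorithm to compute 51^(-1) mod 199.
Extended GCD: 51(-39) + 199(10) = 1. So 51^(-1) ≡ -39 ≡ 160 (mod 199). Verify: 51 × 160 = 8160 ≡ 1 (mod 199)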